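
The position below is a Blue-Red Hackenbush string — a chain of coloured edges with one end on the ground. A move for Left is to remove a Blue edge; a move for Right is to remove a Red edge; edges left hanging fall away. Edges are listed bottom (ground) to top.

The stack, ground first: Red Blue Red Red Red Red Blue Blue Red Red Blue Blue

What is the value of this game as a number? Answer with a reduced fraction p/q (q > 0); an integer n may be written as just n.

-1945/2048

g(R) = { none | 0 } ⇒ -1
g(RB) = { -1 | 0 } ⇒ -1/2
g(RBR) = { -1 | -1/2, 0 } ⇒ -3/4
g(RBRR) = { -1 | -3/4, -1/2, 0 } ⇒ -7/8
g(RBRRR) = { -1 | -7/8, -3/4, -1/2, 0 } ⇒ -15/16
g(RBRRRR) = { -1 | -15/16, -7/8, -3/4, -1/2, 0 } ⇒ -31/32
g(RBRRRRB) = { -1, -31/32 | -15/16, -7/8, -3/4, -1/2, 0 } ⇒ -61/64
g(RBRRRRBB) = { -1, -31/32, -61/64 | -15/16, -7/8, -3/4, -1/2, 0 } ⇒ -121/128
g(RBRRRRBBR) = { -1, -31/32, -61/64 | -121/128, -15/16, -7/8, -3/4, -1/2, 0 } ⇒ -243/256
g(RBRRRRBBRR) = { -1, -31/32, -61/64 | -243/256, -121/128, -15/16, -7/8, -3/4, -1/2, 0 } ⇒ -487/512
g(RBRRRRBBRRB) = { -1, -31/32, -61/64, -487/512 | -243/256, -121/128, -15/16, -7/8, -3/4, -1/2, 0 } ⇒ -973/1024
g(RBRRRRBBRRBB) = { -1, -31/32, -61/64, -487/512, -973/1024 | -243/256, -121/128, -15/16, -7/8, -3/4, -1/2, 0 } ⇒ -1945/2048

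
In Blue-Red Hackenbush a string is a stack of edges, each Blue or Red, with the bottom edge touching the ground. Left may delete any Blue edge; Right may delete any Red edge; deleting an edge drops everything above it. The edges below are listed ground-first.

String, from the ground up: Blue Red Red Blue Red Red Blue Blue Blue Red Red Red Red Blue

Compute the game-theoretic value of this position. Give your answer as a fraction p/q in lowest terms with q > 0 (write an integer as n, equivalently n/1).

2499/8192

Build v(s[:k]) for k = 1..14, string s = Blue Red Red Blue Red Red Blue Blue Blue Red Red Red Red Blue.
B: Left { 0 }, Right { ∅ } -> simplest 1
BR: Left { 0 }, Right { 1 } -> simplest 1/2
BRR: Left { 0 }, Right { 1/2,1 } -> simplest 1/4
BRRB: Left { 0,1/4 }, Right { 1/2,1 } -> simplest 3/8
BRRBR: Left { 0,1/4 }, Right { 3/8,1/2,1 } -> simplest 5/16
BRRBRR: Left { 0,1/4 }, Right { 5/16,3/8,1/2,1 } -> simplest 9/32
BRRBRRB: Left { 0,1/4,9/32 }, Right { 5/16,3/8,1/2,1 } -> simplest 19/64
BRRBRRBB: Left { 0,1/4,9/32,19/64 }, Right { 5/16,3/8,1/2,1 } -> simplest 39/128
BRRBRRBBB: Left { 0,1/4,9/32,19/64,39/128 }, Right { 5/16,3/8,1/2,1 } -> simplest 79/256
BRRBRRBBBR: Left { 0,1/4,9/32,19/64,39/128 }, Right { 79/256,5/16,3/8,1/2,1 } -> simplest 157/512
BRRBRRBBBRR: Left { 0,1/4,9/32,19/64,39/128 }, Right { 157/512,79/256,5/16,3/8,1/2,1 } -> simplest 313/1024
BRRBRRBBBRRR: Left { 0,1/4,9/32,19/64,39/128 }, Right { 313/1024,157/512,79/256,5/16,3/8,1/2,1 } -> simplest 625/2048
BRRBRRBBBRRRR: Left { 0,1/4,9/32,19/64,39/128 }, Right { 625/2048,313/1024,157/512,79/256,5/16,3/8,1/2,1 } -> simplest 1249/4096
BRRBRRBBBRRRRB: Left { 0,1/4,9/32,19/64,39/128,1249/4096 }, Right { 625/2048,313/1024,157/512,79/256,5/16,3/8,1/2,1 } -> simplest 2499/8192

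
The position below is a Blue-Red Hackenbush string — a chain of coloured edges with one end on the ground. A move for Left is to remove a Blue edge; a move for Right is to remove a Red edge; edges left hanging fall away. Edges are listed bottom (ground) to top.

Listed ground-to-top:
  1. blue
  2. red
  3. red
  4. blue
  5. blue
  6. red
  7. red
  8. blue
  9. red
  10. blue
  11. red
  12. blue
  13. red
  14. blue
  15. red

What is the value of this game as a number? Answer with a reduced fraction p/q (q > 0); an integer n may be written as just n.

Recurse on prefixes of the 15-edge string blue red red blue blue red red blue red blue red blue red blue red:
value(b) = { 0 | none } => 1
value(br) = { 0 | 1 } => 1/2
value(brr) = { 0 | 1/2 1 } => 1/4
value(brrb) = { 0 1/4 | 1/2 1 } => 3/8
value(brrbb) = { 0 1/4 3/8 | 1/2 1 } => 7/16
value(brrbbr) = { 0 1/4 3/8 | 7/16 1/2 1 } => 13/32
value(brrbbrr) = { 0 1/4 3/8 | 13/32 7/16 1/2 1 } => 25/64
value(brrbbrrb) = { 0 1/4 3/8 25/64 | 13/32 7/16 1/2 1 } => 51/128
value(brrbbrrbr) = { 0 1/4 3/8 25/64 | 51/128 13/32 7/16 1/2 1 } => 101/256
value(brrbbrrbrb) = { 0 1/4 3/8 25/64 101/256 | 51/128 13/32 7/16 1/2 1 } => 203/512
value(brrbbrrbrbr) = { 0 1/4 3/8 25/64 101/256 | 203/512 51/128 13/32 7/16 1/2 1 } => 405/1024
value(brrbbrrbrbrb) = { 0 1/4 3/8 25/64 101/256 405/1024 | 203/512 51/128 13/32 7/16 1/2 1 } => 811/2048
value(brrbbrrbrbrbr) = { 0 1/4 3/8 25/64 101/256 405/1024 | 811/2048 203/512 51/128 13/32 7/16 1/2 1 } => 1621/4096
value(brrbbrrbrbrbrb) = { 0 1/4 3/8 25/64 101/256 405/1024 1621/4096 | 811/2048 203/512 51/128 13/32 7/16 1/2 1 } => 3243/8192
value(brrbbrrbrbrbrbr) = { 0 1/4 3/8 25/64 101/256 405/1024 1621/4096 | 3243/8192 811/2048 203/512 51/128 13/32 7/16 1/2 1 } => 6485/16384

6485/16384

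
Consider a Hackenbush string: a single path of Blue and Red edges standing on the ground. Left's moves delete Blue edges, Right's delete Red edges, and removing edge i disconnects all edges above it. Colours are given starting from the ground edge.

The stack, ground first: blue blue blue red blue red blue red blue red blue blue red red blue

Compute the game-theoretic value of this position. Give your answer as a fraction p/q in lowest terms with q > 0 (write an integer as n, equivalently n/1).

10931/4096

Prefix values for blue blue blue red blue red blue red blue red blue blue red red blue via {L|R} + simplicity:
edge 1 of 15 (blue): { 0 | — } so 1
edge 2 of 15 (blue): { 0; 1 | — } so 2
edge 3 of 15 (blue): { 0; 1; 2 | — } so 3
edge 4 of 15 (red): { 0; 1; 2 | 3 } so 5/2
edge 5 of 15 (blue): { 0; 1; 2; 5/2 | 3 } so 11/4
edge 6 of 15 (red): { 0; 1; 2; 5/2 | 11/4; 3 } so 21/8
edge 7 of 15 (blue): { 0; 1; 2; 5/2; 21/8 | 11/4; 3 } so 43/16
edge 8 of 15 (red): { 0; 1; 2; 5/2; 21/8 | 43/16; 11/4; 3 } so 85/32
edge 9 of 15 (blue): { 0; 1; 2; 5/2; 21/8; 85/32 | 43/16; 11/4; 3 } so 171/64
edge 10 of 15 (red): { 0; 1; 2; 5/2; 21/8; 85/32 | 171/64; 43/16; 11/4; 3 } so 341/128
edge 11 of 15 (blue): { 0; 1; 2; 5/2; 21/8; 85/32; 341/128 | 171/64; 43/16; 11/4; 3 } so 683/256
edge 12 of 15 (blue): { 0; 1; 2; 5/2; 21/8; 85/32; 341/128; 683/256 | 171/64; 43/16; 11/4; 3 } so 1367/512
edge 13 of 15 (red): { 0; 1; 2; 5/2; 21/8; 85/32; 341/128; 683/256 | 1367/512; 171/64; 43/16; 11/4; 3 } so 2733/1024
edge 14 of 15 (red): { 0; 1; 2; 5/2; 21/8; 85/32; 341/128; 683/256 | 2733/1024; 1367/512; 171/64; 43/16; 11/4; 3 } so 5465/2048
edge 15 of 15 (blue): { 0; 1; 2; 5/2; 21/8; 85/32; 341/128; 683/256; 5465/2048 | 2733/1024; 1367/512; 171/64; 43/16; 11/4; 3 } so 10931/4096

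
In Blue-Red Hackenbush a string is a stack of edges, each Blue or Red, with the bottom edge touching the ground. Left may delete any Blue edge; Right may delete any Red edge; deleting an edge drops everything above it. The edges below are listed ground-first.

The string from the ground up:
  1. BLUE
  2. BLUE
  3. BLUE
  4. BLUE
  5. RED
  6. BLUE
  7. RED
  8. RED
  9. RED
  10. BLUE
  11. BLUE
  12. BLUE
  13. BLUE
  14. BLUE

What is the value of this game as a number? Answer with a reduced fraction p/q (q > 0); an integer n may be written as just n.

Build g(s[:k]) for k = 1..14, string s = BLUE BLUE BLUE BLUE RED BLUE RED RED RED BLUE BLUE BLUE BLUE BLUE.
g(B) = { 0 | — } gives 1
g(BB) = { 0,1 | — } gives 2
g(BBB) = { 0,1,2 | — } gives 3
g(BBBB) = { 0,1,2,3 | — } gives 4
g(BBBBR) = { 0,1,2,3 | 4 } gives 7/2
g(BBBBRB) = { 0,1,2,3,7/2 | 4 } gives 15/4
g(BBBBRBR) = { 0,1,2,3,7/2 | 15/4,4 } gives 29/8
g(BBBBRBRR) = { 0,1,2,3,7/2 | 29/8,15/4,4 } gives 57/16
g(BBBBRBRRR) = { 0,1,2,3,7/2 | 57/16,29/8,15/4,4 } gives 113/32
g(BBBBRBRRRB) = { 0,1,2,3,7/2,113/32 | 57/16,29/8,15/4,4 } gives 227/64
g(BBBBRBRRRBB) = { 0,1,2,3,7/2,113/32,227/64 | 57/16,29/8,15/4,4 } gives 455/128
g(BBBBRBRRRBBB) = { 0,1,2,3,7/2,113/32,227/64,455/128 | 57/16,29/8,15/4,4 } gives 911/256
g(BBBBRBRRRBBBB) = { 0,1,2,3,7/2,113/32,227/64,455/128,911/256 | 57/16,29/8,15/4,4 } gives 1823/512
g(BBBBRBRRRBBBBB) = { 0,1,2,3,7/2,113/32,227/64,455/128,911/256,1823/512 | 57/16,29/8,15/4,4 } gives 3647/1024

3647/1024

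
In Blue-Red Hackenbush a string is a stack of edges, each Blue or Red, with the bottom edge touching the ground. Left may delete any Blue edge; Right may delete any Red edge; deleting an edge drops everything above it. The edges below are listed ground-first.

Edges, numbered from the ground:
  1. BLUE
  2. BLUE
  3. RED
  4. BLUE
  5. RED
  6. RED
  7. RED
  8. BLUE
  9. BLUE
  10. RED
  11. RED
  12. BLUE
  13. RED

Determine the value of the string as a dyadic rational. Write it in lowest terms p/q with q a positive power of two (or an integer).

Prefix values for BLUE BLUE RED BLUE RED RED RED BLUE BLUE RED RED BLUE RED via {L|R} + simplicity:
g_1 [B]  L=[0]  R=[—]  -> 1
g_2 [BB]  L=[0 1]  R=[—]  -> 2
g_3 [BBR]  L=[0 1]  R=[2]  -> 3/2
g_4 [BBRB]  L=[0 1 3/2]  R=[2]  -> 7/4
g_5 [BBRBR]  L=[0 1 3/2]  R=[7/4 2]  -> 13/8
g_6 [BBRBRR]  L=[0 1 3/2]  R=[13/8 7/4 2]  -> 25/16
g_7 [BBRBRRR]  L=[0 1 3/2]  R=[25/16 13/8 7/4 2]  -> 49/32
g_8 [BBRBRRRB]  L=[0 1 3/2 49/32]  R=[25/16 13/8 7/4 2]  -> 99/64
g_9 [BBRBRRRBB]  L=[0 1 3/2 49/32 99/64]  R=[25/16 13/8 7/4 2]  -> 199/128
g_10 [BBRBRRRBBR]  L=[0 1 3/2 49/32 99/64]  R=[199/128 25/16 13/8 7/4 2]  -> 397/256
g_11 [BBRBRRRBBRR]  L=[0 1 3/2 49/32 99/64]  R=[397/256 199/128 25/16 13/8 7/4 2]  -> 793/512
g_12 [BBRBRRRBBRRB]  L=[0 1 3/2 49/32 99/64 793/512]  R=[397/256 199/128 25/16 13/8 7/4 2]  -> 1587/1024
g_13 [BBRBRRRBBRRBR]  L=[0 1 3/2 49/32 99/64 793/512]  R=[1587/1024 397/256 199/128 25/16 13/8 7/4 2]  -> 3173/2048

3173/2048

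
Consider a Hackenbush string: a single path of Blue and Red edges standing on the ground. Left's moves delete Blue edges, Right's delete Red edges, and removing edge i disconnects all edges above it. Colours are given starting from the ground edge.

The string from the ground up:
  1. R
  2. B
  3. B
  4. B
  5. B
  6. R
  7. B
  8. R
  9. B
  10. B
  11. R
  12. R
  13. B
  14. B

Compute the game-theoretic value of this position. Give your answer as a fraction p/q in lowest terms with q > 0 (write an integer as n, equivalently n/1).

-665/8192

Prefix values for R B B B B R B R B B R R B B via {L|R} + simplicity:
v(R) = { ∅ | 0 } — -1
v(RB) = { -1 | 0 } — -1/2
v(RBB) = { -1, -1/2 | 0 } — -1/4
v(RBBB) = { -1, -1/2, -1/4 | 0 } — -1/8
v(RBBBB) = { -1, -1/2, -1/4, -1/8 | 0 } — -1/16
v(RBBBBR) = { -1, -1/2, -1/4, -1/8 | -1/16, 0 } — -3/32
v(RBBBBRB) = { -1, -1/2, -1/4, -1/8, -3/32 | -1/16, 0 } — -5/64
v(RBBBBRBR) = { -1, -1/2, -1/4, -1/8, -3/32 | -5/64, -1/16, 0 } — -11/128
v(RBBBBRBRB) = { -1, -1/2, -1/4, -1/8, -3/32, -11/128 | -5/64, -1/16, 0 } — -21/256
v(RBBBBRBRBB) = { -1, -1/2, -1/4, -1/8, -3/32, -11/128, -21/256 | -5/64, -1/16, 0 } — -41/512
v(RBBBBRBRBBR) = { -1, -1/2, -1/4, -1/8, -3/32, -11/128, -21/256 | -41/512, -5/64, -1/16, 0 } — -83/1024
v(RBBBBRBRBBRR) = { -1, -1/2, -1/4, -1/8, -3/32, -11/128, -21/256 | -83/1024, -41/512, -5/64, -1/16, 0 } — -167/2048
v(RBBBBRBRBBRRB) = { -1, -1/2, -1/4, -1/8, -3/32, -11/128, -21/256, -167/2048 | -83/1024, -41/512, -5/64, -1/16, 0 } — -333/4096
v(RBBBBRBRBBRRBB) = { -1, -1/2, -1/4, -1/8, -3/32, -11/128, -21/256, -167/2048, -333/4096 | -83/1024, -41/512, -5/64, -1/16, 0 } — -665/8192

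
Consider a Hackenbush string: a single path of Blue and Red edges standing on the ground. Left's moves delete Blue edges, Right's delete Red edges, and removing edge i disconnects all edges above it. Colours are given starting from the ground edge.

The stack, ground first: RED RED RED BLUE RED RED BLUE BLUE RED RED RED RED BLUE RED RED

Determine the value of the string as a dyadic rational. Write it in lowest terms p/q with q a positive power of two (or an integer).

edge 1 of 15 (RED): { — | 0 } → -1
edge 2 of 15 (RED): { — | -1 0 } → -2
edge 3 of 15 (RED): { — | -2 -1 0 } → -3
edge 4 of 15 (BLUE): { -3 | -2 -1 0 } → -5/2
edge 5 of 15 (RED): { -3 | -5/2 -2 -1 0 } → -11/4
edge 6 of 15 (RED): { -3 | -11/4 -5/2 -2 -1 0 } → -23/8
edge 7 of 15 (BLUE): { -3 -23/8 | -11/4 -5/2 -2 -1 0 } → -45/16
edge 8 of 15 (BLUE): { -3 -23/8 -45/16 | -11/4 -5/2 -2 -1 0 } → -89/32
edge 9 of 15 (RED): { -3 -23/8 -45/16 | -89/32 -11/4 -5/2 -2 -1 0 } → -179/64
edge 10 of 15 (RED): { -3 -23/8 -45/16 | -179/64 -89/32 -11/4 -5/2 -2 -1 0 } → -359/128
edge 11 of 15 (RED): { -3 -23/8 -45/16 | -359/128 -179/64 -89/32 -11/4 -5/2 -2 -1 0 } → -719/256
edge 12 of 15 (RED): { -3 -23/8 -45/16 | -719/256 -359/128 -179/64 -89/32 -11/4 -5/2 -2 -1 0 } → -1439/512
edge 13 of 15 (BLUE): { -3 -23/8 -45/16 -1439/512 | -719/256 -359/128 -179/64 -89/32 -11/4 -5/2 -2 -1 0 } → -2877/1024
edge 14 of 15 (RED): { -3 -23/8 -45/16 -1439/512 | -2877/1024 -719/256 -359/128 -179/64 -89/32 -11/4 -5/2 -2 -1 0 } → -5755/2048
edge 15 of 15 (RED): { -3 -23/8 -45/16 -1439/512 | -5755/2048 -2877/1024 -719/256 -359/128 -179/64 -89/32 -11/4 -5/2 -2 -1 0 } → -11511/4096

-11511/4096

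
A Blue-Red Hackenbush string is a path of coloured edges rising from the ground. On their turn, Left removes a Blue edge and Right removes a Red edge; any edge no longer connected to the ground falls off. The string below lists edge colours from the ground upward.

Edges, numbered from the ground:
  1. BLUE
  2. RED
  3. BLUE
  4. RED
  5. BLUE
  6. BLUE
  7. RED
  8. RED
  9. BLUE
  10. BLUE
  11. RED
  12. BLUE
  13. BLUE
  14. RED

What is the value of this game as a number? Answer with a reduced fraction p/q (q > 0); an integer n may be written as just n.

5741/8192

Recurse on prefixes of the 14-edge string BLUE RED BLUE RED BLUE BLUE RED RED BLUE BLUE RED BLUE BLUE RED:
value_1 [B]  L=[0]  R=[·]  → 1
value_2 [BR]  L=[0]  R=[1]  → 1/2
value_3 [BRB]  L=[0 1/2]  R=[1]  → 3/4
value_4 [BRBR]  L=[0 1/2]  R=[3/4 1]  → 5/8
value_5 [BRBRB]  L=[0 1/2 5/8]  R=[3/4 1]  → 11/16
value_6 [BRBRBB]  L=[0 1/2 5/8 11/16]  R=[3/4 1]  → 23/32
value_7 [BRBRBBR]  L=[0 1/2 5/8 11/16]  R=[23/32 3/4 1]  → 45/64
value_8 [BRBRBBRR]  L=[0 1/2 5/8 11/16]  R=[45/64 23/32 3/4 1]  → 89/128
value_9 [BRBRBBRRB]  L=[0 1/2 5/8 11/16 89/128]  R=[45/64 23/32 3/4 1]  → 179/256
value_10 [BRBRBBRRBB]  L=[0 1/2 5/8 11/16 89/128 179/256]  R=[45/64 23/32 3/4 1]  → 359/512
value_11 [BRBRBBRRBBR]  L=[0 1/2 5/8 11/16 89/128 179/256]  R=[359/512 45/64 23/32 3/4 1]  → 717/1024
value_12 [BRBRBBRRBBRB]  L=[0 1/2 5/8 11/16 89/128 179/256 717/1024]  R=[359/512 45/64 23/32 3/4 1]  → 1435/2048
value_13 [BRBRBBRRBBRBB]  L=[0 1/2 5/8 11/16 89/128 179/256 717/1024 1435/2048]  R=[359/512 45/64 23/32 3/4 1]  → 2871/4096
value_14 [BRBRBBRRBBRBBR]  L=[0 1/2 5/8 11/16 89/128 179/256 717/1024 1435/2048]  R=[2871/4096 359/512 45/64 23/32 3/4 1]  → 5741/8192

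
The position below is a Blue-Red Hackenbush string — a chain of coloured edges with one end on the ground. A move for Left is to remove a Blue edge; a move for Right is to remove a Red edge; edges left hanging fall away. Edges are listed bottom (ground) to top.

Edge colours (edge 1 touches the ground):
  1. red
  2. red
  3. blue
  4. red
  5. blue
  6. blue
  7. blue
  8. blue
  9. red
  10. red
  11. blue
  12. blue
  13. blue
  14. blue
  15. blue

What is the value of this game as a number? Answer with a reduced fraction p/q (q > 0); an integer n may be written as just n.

-12481/8192

Recurse on prefixes of the 15-edge string red red blue red blue blue blue blue red red blue blue blue blue blue:
r: Left { — }, Right { 0 } — simplest -1
rr: Left { — }, Right { -1; 0 } — simplest -2
rrb: Left { -2 }, Right { -1; 0 } — simplest -3/2
rrbr: Left { -2 }, Right { -3/2; -1; 0 } — simplest -7/4
rrbrb: Left { -2; -7/4 }, Right { -3/2; -1; 0 } — simplest -13/8
rrbrbb: Left { -2; -7/4; -13/8 }, Right { -3/2; -1; 0 } — simplest -25/16
rrbrbbb: Left { -2; -7/4; -13/8; -25/16 }, Right { -3/2; -1; 0 } — simplest -49/32
rrbrbbbb: Left { -2; -7/4; -13/8; -25/16; -49/32 }, Right { -3/2; -1; 0 } — simplest -97/64
rrbrbbbbr: Left { -2; -7/4; -13/8; -25/16; -49/32 }, Right { -97/64; -3/2; -1; 0 } — simplest -195/128
rrbrbbbbrr: Left { -2; -7/4; -13/8; -25/16; -49/32 }, Right { -195/128; -97/64; -3/2; -1; 0 } — simplest -391/256
rrbrbbbbrrb: Left { -2; -7/4; -13/8; -25/16; -49/32; -391/256 }, Right { -195/128; -97/64; -3/2; -1; 0 } — simplest -781/512
rrbrbbbbrrbb: Left { -2; -7/4; -13/8; -25/16; -49/32; -391/256; -781/512 }, Right { -195/128; -97/64; -3/2; -1; 0 } — simplest -1561/1024
rrbrbbbbrrbbb: Left { -2; -7/4; -13/8; -25/16; -49/32; -391/256; -781/512; -1561/1024 }, Right { -195/128; -97/64; -3/2; -1; 0 } — simplest -3121/2048
rrbrbbbbrrbbbb: Left { -2; -7/4; -13/8; -25/16; -49/32; -391/256; -781/512; -1561/1024; -3121/2048 }, Right { -195/128; -97/64; -3/2; -1; 0 } — simplest -6241/4096
rrbrbbbbrrbbbbb: Left { -2; -7/4; -13/8; -25/16; -49/32; -391/256; -781/512; -1561/1024; -3121/2048; -6241/4096 }, Right { -195/128; -97/64; -3/2; -1; 0 } — simplest -12481/8192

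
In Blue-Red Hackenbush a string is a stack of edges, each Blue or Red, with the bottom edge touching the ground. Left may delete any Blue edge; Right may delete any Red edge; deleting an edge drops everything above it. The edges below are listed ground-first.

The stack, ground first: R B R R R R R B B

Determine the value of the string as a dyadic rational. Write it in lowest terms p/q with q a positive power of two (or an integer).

value_1 [R]  L=[none]  R=[0]  = -1
value_2 [RB]  L=[-1]  R=[0]  = -1/2
value_3 [RBR]  L=[-1]  R=[-1/2,0]  = -3/4
value_4 [RBRR]  L=[-1]  R=[-3/4,-1/2,0]  = -7/8
value_5 [RBRRR]  L=[-1]  R=[-7/8,-3/4,-1/2,0]  = -15/16
value_6 [RBRRRR]  L=[-1]  R=[-15/16,-7/8,-3/4,-1/2,0]  = -31/32
value_7 [RBRRRRR]  L=[-1]  R=[-31/32,-15/16,-7/8,-3/4,-1/2,0]  = -63/64
value_8 [RBRRRRRB]  L=[-1,-63/64]  R=[-31/32,-15/16,-7/8,-3/4,-1/2,0]  = -125/128
value_9 [RBRRRRRBB]  L=[-1,-63/64,-125/128]  R=[-31/32,-15/16,-7/8,-3/4,-1/2,0]  = -249/256

-249/256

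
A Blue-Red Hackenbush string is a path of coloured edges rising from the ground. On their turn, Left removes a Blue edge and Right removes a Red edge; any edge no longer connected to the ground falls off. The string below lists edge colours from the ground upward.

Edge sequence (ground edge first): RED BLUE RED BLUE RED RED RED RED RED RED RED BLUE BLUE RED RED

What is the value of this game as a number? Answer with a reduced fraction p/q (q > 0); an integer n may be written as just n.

-12263/16384

edge 1 of 15 (RED): { (no moves) | 0 } -> -1
edge 2 of 15 (BLUE): { -1 | 0 } -> -1/2
edge 3 of 15 (RED): { -1 | -1/2, 0 } -> -3/4
edge 4 of 15 (BLUE): { -1, -3/4 | -1/2, 0 } -> -5/8
edge 5 of 15 (RED): { -1, -3/4 | -5/8, -1/2, 0 } -> -11/16
edge 6 of 15 (RED): { -1, -3/4 | -11/16, -5/8, -1/2, 0 } -> -23/32
edge 7 of 15 (RED): { -1, -3/4 | -23/32, -11/16, -5/8, -1/2, 0 } -> -47/64
edge 8 of 15 (RED): { -1, -3/4 | -47/64, -23/32, -11/16, -5/8, -1/2, 0 } -> -95/128
edge 9 of 15 (RED): { -1, -3/4 | -95/128, -47/64, -23/32, -11/16, -5/8, -1/2, 0 } -> -191/256
edge 10 of 15 (RED): { -1, -3/4 | -191/256, -95/128, -47/64, -23/32, -11/16, -5/8, -1/2, 0 } -> -383/512
edge 11 of 15 (RED): { -1, -3/4 | -383/512, -191/256, -95/128, -47/64, -23/32, -11/16, -5/8, -1/2, 0 } -> -767/1024
edge 12 of 15 (BLUE): { -1, -3/4, -767/1024 | -383/512, -191/256, -95/128, -47/64, -23/32, -11/16, -5/8, -1/2, 0 } -> -1533/2048
edge 13 of 15 (BLUE): { -1, -3/4, -767/1024, -1533/2048 | -383/512, -191/256, -95/128, -47/64, -23/32, -11/16, -5/8, -1/2, 0 } -> -3065/4096
edge 14 of 15 (RED): { -1, -3/4, -767/1024, -1533/2048 | -3065/4096, -383/512, -191/256, -95/128, -47/64, -23/32, -11/16, -5/8, -1/2, 0 } -> -6131/8192
edge 15 of 15 (RED): { -1, -3/4, -767/1024, -1533/2048 | -6131/8192, -3065/4096, -383/512, -191/256, -95/128, -47/64, -23/32, -11/16, -5/8, -1/2, 0 } -> -12263/16384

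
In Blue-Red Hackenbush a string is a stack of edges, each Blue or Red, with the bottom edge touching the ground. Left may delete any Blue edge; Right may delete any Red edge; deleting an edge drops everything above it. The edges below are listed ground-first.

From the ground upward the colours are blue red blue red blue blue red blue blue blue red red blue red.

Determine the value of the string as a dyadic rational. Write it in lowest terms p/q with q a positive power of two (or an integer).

5861/8192

b: Left { 0 }, Right { none } so simplest 1
br: Left { 0 }, Right { 1 } so simplest 1/2
brb: Left { 0,1/2 }, Right { 1 } so simplest 3/4
brbr: Left { 0,1/2 }, Right { 3/4,1 } so simplest 5/8
brbrb: Left { 0,1/2,5/8 }, Right { 3/4,1 } so simplest 11/16
brbrbb: Left { 0,1/2,5/8,11/16 }, Right { 3/4,1 } so simplest 23/32
brbrbbr: Left { 0,1/2,5/8,11/16 }, Right { 23/32,3/4,1 } so simplest 45/64
brbrbbrb: Left { 0,1/2,5/8,11/16,45/64 }, Right { 23/32,3/4,1 } so simplest 91/128
brbrbbrbb: Left { 0,1/2,5/8,11/16,45/64,91/128 }, Right { 23/32,3/4,1 } so simplest 183/256
brbrbbrbbb: Left { 0,1/2,5/8,11/16,45/64,91/128,183/256 }, Right { 23/32,3/4,1 } so simplest 367/512
brbrbbrbbbr: Left { 0,1/2,5/8,11/16,45/64,91/128,183/256 }, Right { 367/512,23/32,3/4,1 } so simplest 733/1024
brbrbbrbbbrr: Left { 0,1/2,5/8,11/16,45/64,91/128,183/256 }, Right { 733/1024,367/512,23/32,3/4,1 } so simplest 1465/2048
brbrbbrbbbrrb: Left { 0,1/2,5/8,11/16,45/64,91/128,183/256,1465/2048 }, Right { 733/1024,367/512,23/32,3/4,1 } so simplest 2931/4096
brbrbbrbbbrrbr: Left { 0,1/2,5/8,11/16,45/64,91/128,183/256,1465/2048 }, Right { 2931/4096,733/1024,367/512,23/32,3/4,1 } so simplest 5861/8192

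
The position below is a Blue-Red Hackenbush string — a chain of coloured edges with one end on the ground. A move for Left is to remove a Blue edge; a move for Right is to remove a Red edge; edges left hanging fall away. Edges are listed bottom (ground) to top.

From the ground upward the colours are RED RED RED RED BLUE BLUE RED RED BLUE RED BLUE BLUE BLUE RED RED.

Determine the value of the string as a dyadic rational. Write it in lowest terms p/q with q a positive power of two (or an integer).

Build g(s[:k]) for k = 1..15, string s = RED RED RED RED BLUE BLUE RED RED BLUE RED BLUE BLUE BLUE RED RED.
g_1 [R]  L=[∅]  R=[0]  gives -1
g_2 [RR]  L=[∅]  R=[-1 0]  gives -2
g_3 [RRR]  L=[∅]  R=[-2 -1 0]  gives -3
g_4 [RRRR]  L=[∅]  R=[-3 -2 -1 0]  gives -4
g_5 [RRRRB]  L=[-4]  R=[-3 -2 -1 0]  gives -7/2
g_6 [RRRRBB]  L=[-4 -7/2]  R=[-3 -2 -1 0]  gives -13/4
g_7 [RRRRBBR]  L=[-4 -7/2]  R=[-13/4 -3 -2 -1 0]  gives -27/8
g_8 [RRRRBBRR]  L=[-4 -7/2]  R=[-27/8 -13/4 -3 -2 -1 0]  gives -55/16
g_9 [RRRRBBRRB]  L=[-4 -7/2 -55/16]  R=[-27/8 -13/4 -3 -2 -1 0]  gives -109/32
g_10 [RRRRBBRRBR]  L=[-4 -7/2 -55/16]  R=[-109/32 -27/8 -13/4 -3 -2 -1 0]  gives -219/64
g_11 [RRRRBBRRBRB]  L=[-4 -7/2 -55/16 -219/64]  R=[-109/32 -27/8 -13/4 -3 -2 -1 0]  gives -437/128
g_12 [RRRRBBRRBRBB]  L=[-4 -7/2 -55/16 -219/64 -437/128]  R=[-109/32 -27/8 -13/4 -3 -2 -1 0]  gives -873/256
g_13 [RRRRBBRRBRBBB]  L=[-4 -7/2 -55/16 -219/64 -437/128 -873/256]  R=[-109/32 -27/8 -13/4 -3 -2 -1 0]  gives -1745/512
g_14 [RRRRBBRRBRBBBR]  L=[-4 -7/2 -55/16 -219/64 -437/128 -873/256]  R=[-1745/512 -109/32 -27/8 -13/4 -3 -2 -1 0]  gives -3491/1024
g_15 [RRRRBBRRBRBBBRR]  L=[-4 -7/2 -55/16 -219/64 -437/128 -873/256]  R=[-3491/1024 -1745/512 -109/32 -27/8 -13/4 -3 -2 -1 0]  gives -6983/2048

-6983/2048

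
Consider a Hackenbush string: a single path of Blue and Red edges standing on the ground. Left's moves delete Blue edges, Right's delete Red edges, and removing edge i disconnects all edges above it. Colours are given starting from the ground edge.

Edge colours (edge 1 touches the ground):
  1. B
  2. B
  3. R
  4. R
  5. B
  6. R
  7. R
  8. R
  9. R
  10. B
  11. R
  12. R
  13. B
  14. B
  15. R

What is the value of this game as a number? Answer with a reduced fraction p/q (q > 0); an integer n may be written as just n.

10317/8192

Prefix values for B B R R B R R R R B R R B B R via {L|R} + simplicity:
1 of 15 · B · max L 0 · min R +∞ = 1
2 of 15 · BB · max L 1 · min R +∞ = 2
3 of 15 · BBR · max L 1 · min R 2 = 3/2
4 of 15 · BBRR · max L 1 · min R 3/2 = 5/4
5 of 15 · BBRRB · max L 5/4 · min R 3/2 = 11/8
6 of 15 · BBRRBR · max L 5/4 · min R 11/8 = 21/16
7 of 15 · BBRRBRR · max L 5/4 · min R 21/16 = 41/32
8 of 15 · BBRRBRRR · max L 5/4 · min R 41/32 = 81/64
9 of 15 · BBRRBRRRR · max L 5/4 · min R 81/64 = 161/128
10 of 15 · BBRRBRRRRB · max L 161/128 · min R 81/64 = 323/256
11 of 15 · BBRRBRRRRBR · max L 161/128 · min R 323/256 = 645/512
12 of 15 · BBRRBRRRRBRR · max L 161/128 · min R 645/512 = 1289/1024
13 of 15 · BBRRBRRRRBRRB · max L 1289/1024 · min R 645/512 = 2579/2048
14 of 15 · BBRRBRRRRBRRBB · max L 2579/2048 · min R 645/512 = 5159/4096
15 of 15 · BBRRBRRRRBRRBBR · max L 2579/2048 · min R 5159/4096 = 10317/8192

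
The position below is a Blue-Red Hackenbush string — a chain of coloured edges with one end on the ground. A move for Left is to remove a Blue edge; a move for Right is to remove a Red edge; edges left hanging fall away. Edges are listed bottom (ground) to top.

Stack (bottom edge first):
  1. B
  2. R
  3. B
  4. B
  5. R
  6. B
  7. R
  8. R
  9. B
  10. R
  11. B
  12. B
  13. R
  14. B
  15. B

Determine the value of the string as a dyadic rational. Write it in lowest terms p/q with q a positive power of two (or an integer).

B: Left { 0 }, Right { ∅ } => simplest 1
BR: Left { 0 }, Right { 1 } => simplest 1/2
BRB: Left { 0, 1/2 }, Right { 1 } => simplest 3/4
BRBB: Left { 0, 1/2, 3/4 }, Right { 1 } => simplest 7/8
BRBBR: Left { 0, 1/2, 3/4 }, Right { 7/8, 1 } => simplest 13/16
BRBBRB: Left { 0, 1/2, 3/4, 13/16 }, Right { 7/8, 1 } => simplest 27/32
BRBBRBR: Left { 0, 1/2, 3/4, 13/16 }, Right { 27/32, 7/8, 1 } => simplest 53/64
BRBBRBRR: Left { 0, 1/2, 3/4, 13/16 }, Right { 53/64, 27/32, 7/8, 1 } => simplest 105/128
BRBBRBRRB: Left { 0, 1/2, 3/4, 13/16, 105/128 }, Right { 53/64, 27/32, 7/8, 1 } => simplest 211/256
BRBBRBRRBR: Left { 0, 1/2, 3/4, 13/16, 105/128 }, Right { 211/256, 53/64, 27/32, 7/8, 1 } => simplest 421/512
BRBBRBRRBRB: Left { 0, 1/2, 3/4, 13/16, 105/128, 421/512 }, Right { 211/256, 53/64, 27/32, 7/8, 1 } => simplest 843/1024
BRBBRBRRBRBB: Left { 0, 1/2, 3/4, 13/16, 105/128, 421/512, 843/1024 }, Right { 211/256, 53/64, 27/32, 7/8, 1 } => simplest 1687/2048
BRBBRBRRBRBBR: Left { 0, 1/2, 3/4, 13/16, 105/128, 421/512, 843/1024 }, Right { 1687/2048, 211/256, 53/64, 27/32, 7/8, 1 } => simplest 3373/4096
BRBBRBRRBRBBRB: Left { 0, 1/2, 3/4, 13/16, 105/128, 421/512, 843/1024, 3373/4096 }, Right { 1687/2048, 211/256, 53/64, 27/32, 7/8, 1 } => simplest 6747/8192
BRBBRBRRBRBBRBB: Left { 0, 1/2, 3/4, 13/16, 105/128, 421/512, 843/1024, 3373/4096, 6747/8192 }, Right { 1687/2048, 211/256, 53/64, 27/32, 7/8, 1 } => simplest 13495/16384

13495/16384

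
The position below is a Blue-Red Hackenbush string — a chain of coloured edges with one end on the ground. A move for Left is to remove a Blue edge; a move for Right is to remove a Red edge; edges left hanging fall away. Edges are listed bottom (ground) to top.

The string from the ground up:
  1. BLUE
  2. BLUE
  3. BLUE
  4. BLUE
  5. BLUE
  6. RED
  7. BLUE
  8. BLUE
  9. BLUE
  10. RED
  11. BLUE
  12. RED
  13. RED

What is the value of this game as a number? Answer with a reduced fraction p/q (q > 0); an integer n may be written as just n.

1257/256

edge 1 of 13 (BLUE): { 0 | none } → 1
edge 2 of 13 (BLUE): { 0,1 | none } → 2
edge 3 of 13 (BLUE): { 0,1,2 | none } → 3
edge 4 of 13 (BLUE): { 0,1,2,3 | none } → 4
edge 5 of 13 (BLUE): { 0,1,2,3,4 | none } → 5
edge 6 of 13 (RED): { 0,1,2,3,4 | 5 } → 9/2
edge 7 of 13 (BLUE): { 0,1,2,3,4,9/2 | 5 } → 19/4
edge 8 of 13 (BLUE): { 0,1,2,3,4,9/2,19/4 | 5 } → 39/8
edge 9 of 13 (BLUE): { 0,1,2,3,4,9/2,19/4,39/8 | 5 } → 79/16
edge 10 of 13 (RED): { 0,1,2,3,4,9/2,19/4,39/8 | 79/16,5 } → 157/32
edge 11 of 13 (BLUE): { 0,1,2,3,4,9/2,19/4,39/8,157/32 | 79/16,5 } → 315/64
edge 12 of 13 (RED): { 0,1,2,3,4,9/2,19/4,39/8,157/32 | 315/64,79/16,5 } → 629/128
edge 13 of 13 (RED): { 0,1,2,3,4,9/2,19/4,39/8,157/32 | 629/128,315/64,79/16,5 } → 1257/256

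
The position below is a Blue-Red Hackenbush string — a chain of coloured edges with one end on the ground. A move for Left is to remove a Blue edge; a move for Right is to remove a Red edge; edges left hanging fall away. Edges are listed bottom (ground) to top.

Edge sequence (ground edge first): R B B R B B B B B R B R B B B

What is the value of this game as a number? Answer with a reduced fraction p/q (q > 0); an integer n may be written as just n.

-4177/16384

Prefix values for R B B R B B B B B R B R B B B via {L|R} + simplicity:
step 1: add R to get R; options L={ none } R={ 0 } => -1
step 2: add B to get RB; options L={ -1 } R={ 0 } => -1/2
step 3: add B to get RBB; options L={ -1 -1/2 } R={ 0 } => -1/4
step 4: add R to get RBBR; options L={ -1 -1/2 } R={ -1/4 0 } => -3/8
step 5: add B to get RBBRB; options L={ -1 -1/2 -3/8 } R={ -1/4 0 } => -5/16
step 6: add B to get RBBRBB; options L={ -1 -1/2 -3/8 -5/16 } R={ -1/4 0 } => -9/32
step 7: add B to get RBBRBBB; options L={ -1 -1/2 -3/8 -5/16 -9/32 } R={ -1/4 0 } => -17/64
step 8: add B to get RBBRBBBB; options L={ -1 -1/2 -3/8 -5/16 -9/32 -17/64 } R={ -1/4 0 } => -33/128
step 9: add B to get RBBRBBBBB; options L={ -1 -1/2 -3/8 -5/16 -9/32 -17/64 -33/128 } R={ -1/4 0 } => -65/256
step 10: add R to get RBBRBBBBBR; options L={ -1 -1/2 -3/8 -5/16 -9/32 -17/64 -33/128 } R={ -65/256 -1/4 0 } => -131/512
step 11: add B to get RBBRBBBBBRB; options L={ -1 -1/2 -3/8 -5/16 -9/32 -17/64 -33/128 -131/512 } R={ -65/256 -1/4 0 } => -261/1024
step 12: add R to get RBBRBBBBBRBR; options L={ -1 -1/2 -3/8 -5/16 -9/32 -17/64 -33/128 -131/512 } R={ -261/1024 -65/256 -1/4 0 } => -523/2048
step 13: add B to get RBBRBBBBBRBRB; options L={ -1 -1/2 -3/8 -5/16 -9/32 -17/64 -33/128 -131/512 -523/2048 } R={ -261/1024 -65/256 -1/4 0 } => -1045/4096
step 14: add B to get RBBRBBBBBRBRBB; options L={ -1 -1/2 -3/8 -5/16 -9/32 -17/64 -33/128 -131/512 -523/2048 -1045/4096 } R={ -261/1024 -65/256 -1/4 0 } => -2089/8192
step 15: add B to get RBBRBBBBBRBRBBB; options L={ -1 -1/2 -3/8 -5/16 -9/32 -17/64 -33/128 -131/512 -523/2048 -1045/4096 -2089/8192 } R={ -261/1024 -65/256 -1/4 0 } => -4177/16384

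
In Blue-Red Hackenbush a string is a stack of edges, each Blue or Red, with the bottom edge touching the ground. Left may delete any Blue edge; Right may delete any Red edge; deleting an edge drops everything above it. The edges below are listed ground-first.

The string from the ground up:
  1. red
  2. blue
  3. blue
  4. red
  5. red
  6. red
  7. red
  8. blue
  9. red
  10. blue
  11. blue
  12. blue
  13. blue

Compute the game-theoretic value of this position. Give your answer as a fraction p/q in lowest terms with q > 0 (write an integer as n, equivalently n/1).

Prefix values for red blue blue red red red red blue red blue blue blue blue via {L|R} + simplicity:
step 1: add red to get r; options L={ (no moves) } R={ 0 } → -1
step 2: add blue to get rb; options L={ -1 } R={ 0 } → -1/2
step 3: add blue to get rbb; options L={ -1 -1/2 } R={ 0 } → -1/4
step 4: add red to get rbbr; options L={ -1 -1/2 } R={ -1/4 0 } → -3/8
step 5: add red to get rbbrr; options L={ -1 -1/2 } R={ -3/8 -1/4 0 } → -7/16
step 6: add red to get rbbrrr; options L={ -1 -1/2 } R={ -7/16 -3/8 -1/4 0 } → -15/32
step 7: add red to get rbbrrrr; options L={ -1 -1/2 } R={ -15/32 -7/16 -3/8 -1/4 0 } → -31/64
step 8: add blue to get rbbrrrrb; options L={ -1 -1/2 -31/64 } R={ -15/32 -7/16 -3/8 -1/4 0 } → -61/128
step 9: add red to get rbbrrrrbr; options L={ -1 -1/2 -31/64 } R={ -61/128 -15/32 -7/16 -3/8 -1/4 0 } → -123/256
step 10: add blue to get rbbrrrrbrb; options L={ -1 -1/2 -31/64 -123/256 } R={ -61/128 -15/32 -7/16 -3/8 -1/4 0 } → -245/512
step 11: add blue to get rbbrrrrbrbb; options L={ -1 -1/2 -31/64 -123/256 -245/512 } R={ -61/128 -15/32 -7/16 -3/8 -1/4 0 } → -489/1024
step 12: add blue to get rbbrrrrbrbbb; options L={ -1 -1/2 -31/64 -123/256 -245/512 -489/1024 } R={ -61/128 -15/32 -7/16 -3/8 -1/4 0 } → -977/2048
step 13: add blue to get rbbrrrrbrbbbb; options L={ -1 -1/2 -31/64 -123/256 -245/512 -489/1024 -977/2048 } R={ -61/128 -15/32 -7/16 -3/8 -1/4 0 } → -1953/4096

-1953/4096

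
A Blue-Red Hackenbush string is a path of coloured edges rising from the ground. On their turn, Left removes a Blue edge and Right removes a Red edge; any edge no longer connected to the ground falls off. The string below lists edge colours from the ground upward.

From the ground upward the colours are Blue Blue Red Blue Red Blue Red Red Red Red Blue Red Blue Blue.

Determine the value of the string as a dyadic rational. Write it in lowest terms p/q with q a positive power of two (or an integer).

6679/4096

Build g(s[:k]) for k = 1..14, string s = Blue Blue Red Blue Red Blue Red Red Red Red Blue Red Blue Blue.
g(B) = { 0 |  } — 1
g(BB) = { 0, 1 |  } — 2
g(BBR) = { 0, 1 | 2 } — 3/2
g(BBRB) = { 0, 1, 3/2 | 2 } — 7/4
g(BBRBR) = { 0, 1, 3/2 | 7/4, 2 } — 13/8
g(BBRBRB) = { 0, 1, 3/2, 13/8 | 7/4, 2 } — 27/16
g(BBRBRBR) = { 0, 1, 3/2, 13/8 | 27/16, 7/4, 2 } — 53/32
g(BBRBRBRR) = { 0, 1, 3/2, 13/8 | 53/32, 27/16, 7/4, 2 } — 105/64
g(BBRBRBRRR) = { 0, 1, 3/2, 13/8 | 105/64, 53/32, 27/16, 7/4, 2 } — 209/128
g(BBRBRBRRRR) = { 0, 1, 3/2, 13/8 | 209/128, 105/64, 53/32, 27/16, 7/4, 2 } — 417/256
g(BBRBRBRRRRB) = { 0, 1, 3/2, 13/8, 417/256 | 209/128, 105/64, 53/32, 27/16, 7/4, 2 } — 835/512
g(BBRBRBRRRRBR) = { 0, 1, 3/2, 13/8, 417/256 | 835/512, 209/128, 105/64, 53/32, 27/16, 7/4, 2 } — 1669/1024
g(BBRBRBRRRRBRB) = { 0, 1, 3/2, 13/8, 417/256, 1669/1024 | 835/512, 209/128, 105/64, 53/32, 27/16, 7/4, 2 } — 3339/2048
g(BBRBRBRRRRBRBB) = { 0, 1, 3/2, 13/8, 417/256, 1669/1024, 3339/2048 | 835/512, 209/128, 105/64, 53/32, 27/16, 7/4, 2 } — 6679/4096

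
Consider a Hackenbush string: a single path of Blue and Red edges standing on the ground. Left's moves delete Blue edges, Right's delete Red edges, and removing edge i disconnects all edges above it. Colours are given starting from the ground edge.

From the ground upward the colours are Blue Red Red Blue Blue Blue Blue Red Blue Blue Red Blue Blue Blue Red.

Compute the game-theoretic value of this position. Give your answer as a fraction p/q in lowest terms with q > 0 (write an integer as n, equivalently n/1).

7901/16384

B: Left { 0 }, Right { (no moves) } — simplest 1
BR: Left { 0 }, Right { 1 } — simplest 1/2
BRR: Left { 0 }, Right { 1/2, 1 } — simplest 1/4
BRRB: Left { 0, 1/4 }, Right { 1/2, 1 } — simplest 3/8
BRRBB: Left { 0, 1/4, 3/8 }, Right { 1/2, 1 } — simplest 7/16
BRRBBB: Left { 0, 1/4, 3/8, 7/16 }, Right { 1/2, 1 } — simplest 15/32
BRRBBBB: Left { 0, 1/4, 3/8, 7/16, 15/32 }, Right { 1/2, 1 } — simplest 31/64
BRRBBBBR: Left { 0, 1/4, 3/8, 7/16, 15/32 }, Right { 31/64, 1/2, 1 } — simplest 61/128
BRRBBBBRB: Left { 0, 1/4, 3/8, 7/16, 15/32, 61/128 }, Right { 31/64, 1/2, 1 } — simplest 123/256
BRRBBBBRBB: Left { 0, 1/4, 3/8, 7/16, 15/32, 61/128, 123/256 }, Right { 31/64, 1/2, 1 } — simplest 247/512
BRRBBBBRBBR: Left { 0, 1/4, 3/8, 7/16, 15/32, 61/128, 123/256 }, Right { 247/512, 31/64, 1/2, 1 } — simplest 493/1024
BRRBBBBRBBRB: Left { 0, 1/4, 3/8, 7/16, 15/32, 61/128, 123/256, 493/1024 }, Right { 247/512, 31/64, 1/2, 1 } — simplest 987/2048
BRRBBBBRBBRBB: Left { 0, 1/4, 3/8, 7/16, 15/32, 61/128, 123/256, 493/1024, 987/2048 }, Right { 247/512, 31/64, 1/2, 1 } — simplest 1975/4096
BRRBBBBRBBRBBB: Left { 0, 1/4, 3/8, 7/16, 15/32, 61/128, 123/256, 493/1024, 987/2048, 1975/4096 }, Right { 247/512, 31/64, 1/2, 1 } — simplest 3951/8192
BRRBBBBRBBRBBBR: Left { 0, 1/4, 3/8, 7/16, 15/32, 61/128, 123/256, 493/1024, 987/2048, 1975/4096 }, Right { 3951/8192, 247/512, 31/64, 1/2, 1 } — simplest 7901/16384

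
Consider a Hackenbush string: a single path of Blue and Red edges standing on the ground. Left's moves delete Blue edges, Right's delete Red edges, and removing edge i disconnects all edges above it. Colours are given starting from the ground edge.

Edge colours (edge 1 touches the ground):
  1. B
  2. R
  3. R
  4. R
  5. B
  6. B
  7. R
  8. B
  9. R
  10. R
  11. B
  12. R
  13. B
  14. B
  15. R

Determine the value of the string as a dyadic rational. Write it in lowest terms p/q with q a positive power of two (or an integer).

3373/16384

1 of 15 · B · max L 0 · min R +∞ ⇒ 1
2 of 15 · BR · max L 0 · min R 1 ⇒ 1/2
3 of 15 · BRR · max L 0 · min R 1/2 ⇒ 1/4
4 of 15 · BRRR · max L 0 · min R 1/4 ⇒ 1/8
5 of 15 · BRRRB · max L 1/8 · min R 1/4 ⇒ 3/16
6 of 15 · BRRRBB · max L 3/16 · min R 1/4 ⇒ 7/32
7 of 15 · BRRRBBR · max L 3/16 · min R 7/32 ⇒ 13/64
8 of 15 · BRRRBBRB · max L 13/64 · min R 7/32 ⇒ 27/128
9 of 15 · BRRRBBRBR · max L 13/64 · min R 27/128 ⇒ 53/256
10 of 15 · BRRRBBRBRR · max L 13/64 · min R 53/256 ⇒ 105/512
11 of 15 · BRRRBBRBRRB · max L 105/512 · min R 53/256 ⇒ 211/1024
12 of 15 · BRRRBBRBRRBR · max L 105/512 · min R 211/1024 ⇒ 421/2048
13 of 15 · BRRRBBRBRRBRB · max L 421/2048 · min R 211/1024 ⇒ 843/4096
14 of 15 · BRRRBBRBRRBRBB · max L 843/4096 · min R 211/1024 ⇒ 1687/8192
15 of 15 · BRRRBBRBRRBRBBR · max L 843/4096 · min R 1687/8192 ⇒ 3373/16384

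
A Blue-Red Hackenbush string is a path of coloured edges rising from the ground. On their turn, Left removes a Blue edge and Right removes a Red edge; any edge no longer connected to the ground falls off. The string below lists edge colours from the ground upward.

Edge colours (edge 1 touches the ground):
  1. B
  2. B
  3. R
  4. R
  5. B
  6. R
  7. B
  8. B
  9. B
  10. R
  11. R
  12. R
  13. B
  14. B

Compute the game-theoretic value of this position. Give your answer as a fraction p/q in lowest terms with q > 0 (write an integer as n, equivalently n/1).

5575/4096

1 of 14 · B · max L 0 · min R +∞ -> 1
2 of 14 · BB · max L 1 · min R +∞ -> 2
3 of 14 · BBR · max L 1 · min R 2 -> 3/2
4 of 14 · BBRR · max L 1 · min R 3/2 -> 5/4
5 of 14 · BBRRB · max L 5/4 · min R 3/2 -> 11/8
6 of 14 · BBRRBR · max L 5/4 · min R 11/8 -> 21/16
7 of 14 · BBRRBRB · max L 21/16 · min R 11/8 -> 43/32
8 of 14 · BBRRBRBB · max L 43/32 · min R 11/8 -> 87/64
9 of 14 · BBRRBRBBB · max L 87/64 · min R 11/8 -> 175/128
10 of 14 · BBRRBRBBBR · max L 87/64 · min R 175/128 -> 349/256
11 of 14 · BBRRBRBBBRR · max L 87/64 · min R 349/256 -> 697/512
12 of 14 · BBRRBRBBBRRR · max L 87/64 · min R 697/512 -> 1393/1024
13 of 14 · BBRRBRBBBRRRB · max L 1393/1024 · min R 697/512 -> 2787/2048
14 of 14 · BBRRBRBBBRRRBB · max L 2787/2048 · min R 697/512 -> 5575/4096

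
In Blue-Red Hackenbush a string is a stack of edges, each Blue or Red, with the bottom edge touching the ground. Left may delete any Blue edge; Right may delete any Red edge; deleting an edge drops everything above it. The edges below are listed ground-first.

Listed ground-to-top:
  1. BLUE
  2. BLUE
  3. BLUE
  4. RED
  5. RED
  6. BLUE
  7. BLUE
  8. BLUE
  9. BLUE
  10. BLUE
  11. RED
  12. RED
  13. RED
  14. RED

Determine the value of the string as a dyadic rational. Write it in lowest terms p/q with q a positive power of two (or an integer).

5089/2048

v(B) = { 0 |  } = 1
v(BB) = { 0 1 |  } = 2
v(BBB) = { 0 1 2 |  } = 3
v(BBBR) = { 0 1 2 | 3 } = 5/2
v(BBBRR) = { 0 1 2 | 5/2 3 } = 9/4
v(BBBRRB) = { 0 1 2 9/4 | 5/2 3 } = 19/8
v(BBBRRBB) = { 0 1 2 9/4 19/8 | 5/2 3 } = 39/16
v(BBBRRBBB) = { 0 1 2 9/4 19/8 39/16 | 5/2 3 } = 79/32
v(BBBRRBBBB) = { 0 1 2 9/4 19/8 39/16 79/32 | 5/2 3 } = 159/64
v(BBBRRBBBBB) = { 0 1 2 9/4 19/8 39/16 79/32 159/64 | 5/2 3 } = 319/128
v(BBBRRBBBBBR) = { 0 1 2 9/4 19/8 39/16 79/32 159/64 | 319/128 5/2 3 } = 637/256
v(BBBRRBBBBBRR) = { 0 1 2 9/4 19/8 39/16 79/32 159/64 | 637/256 319/128 5/2 3 } = 1273/512
v(BBBRRBBBBBRRR) = { 0 1 2 9/4 19/8 39/16 79/32 159/64 | 1273/512 637/256 319/128 5/2 3 } = 2545/1024
v(BBBRRBBBBBRRRR) = { 0 1 2 9/4 19/8 39/16 79/32 159/64 | 2545/1024 1273/512 637/256 319/128 5/2 3 } = 5089/2048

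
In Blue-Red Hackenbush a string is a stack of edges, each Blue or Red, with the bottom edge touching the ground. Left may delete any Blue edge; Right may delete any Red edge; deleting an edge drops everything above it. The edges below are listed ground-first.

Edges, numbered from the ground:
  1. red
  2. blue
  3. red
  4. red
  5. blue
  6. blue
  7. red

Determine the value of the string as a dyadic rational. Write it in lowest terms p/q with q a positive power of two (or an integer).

-51/64

step 1: add red to get r; options L={ none } R={ 0 } => -1
step 2: add blue to get rb; options L={ -1 } R={ 0 } => -1/2
step 3: add red to get rbr; options L={ -1 } R={ -1/2, 0 } => -3/4
step 4: add red to get rbrr; options L={ -1 } R={ -3/4, -1/2, 0 } => -7/8
step 5: add blue to get rbrrb; options L={ -1, -7/8 } R={ -3/4, -1/2, 0 } => -13/16
step 6: add blue to get rbrrbb; options L={ -1, -7/8, -13/16 } R={ -3/4, -1/2, 0 } => -25/32
step 7: add red to get rbrrbbr; options L={ -1, -7/8, -13/16 } R={ -25/32, -3/4, -1/2, 0 } => -51/64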